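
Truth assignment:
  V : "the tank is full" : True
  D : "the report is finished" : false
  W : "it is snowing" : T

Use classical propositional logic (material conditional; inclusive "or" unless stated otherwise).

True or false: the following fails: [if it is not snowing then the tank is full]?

This is ~(~W -> V).

~W = ~T = F
~W -> V = F -> T = T
~(~W -> V) = ~T = F

False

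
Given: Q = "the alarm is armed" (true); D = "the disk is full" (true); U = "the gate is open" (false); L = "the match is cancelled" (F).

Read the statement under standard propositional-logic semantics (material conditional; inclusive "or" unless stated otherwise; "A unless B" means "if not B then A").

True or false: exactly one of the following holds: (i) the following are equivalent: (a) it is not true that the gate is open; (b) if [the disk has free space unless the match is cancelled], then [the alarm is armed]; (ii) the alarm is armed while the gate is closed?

Parsed as (not U iff ((not D or L) -> Q)) xor (Q and not U)

not U = not False = True
not D = not True = False
not D or L = False or False = False
(not D or L) -> Q = False -> True = True
not U iff ((not D or L) -> Q) = True iff True = True
not U = not False = True
Q and not U = True and True = True
(not U iff ((not D or L) -> Q)) xor (Q and not U) = True xor True = False

False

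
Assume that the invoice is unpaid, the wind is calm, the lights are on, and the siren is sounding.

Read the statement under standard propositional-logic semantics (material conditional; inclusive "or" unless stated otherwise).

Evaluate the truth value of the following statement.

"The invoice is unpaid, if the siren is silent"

Let R = "the siren is sounding" (T), W = "the invoice is paid" (F).
Parsed as ¬R → ¬W

¬R = ¬T = F
¬W = ¬F = T
¬R → ¬W = F → T = T

The statement is true.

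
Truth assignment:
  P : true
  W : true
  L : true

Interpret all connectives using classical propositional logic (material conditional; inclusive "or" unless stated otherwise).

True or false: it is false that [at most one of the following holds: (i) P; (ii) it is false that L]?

False.

Formalization: ¬(P ↑ ¬L)

¬L = ¬T = F
P ↑ ¬L = T ↑ F = T
¬(P ↑ ¬L) = ¬T = F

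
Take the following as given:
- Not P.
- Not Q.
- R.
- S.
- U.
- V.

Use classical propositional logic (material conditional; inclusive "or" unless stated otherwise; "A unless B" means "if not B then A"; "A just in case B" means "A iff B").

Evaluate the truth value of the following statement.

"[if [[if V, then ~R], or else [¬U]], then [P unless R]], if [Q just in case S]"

Formalization: (Q <-> S) -> (((V -> ~R) | ~U) -> (P | R))

Q <-> S = F <-> T = F
~R = ~T = F
V -> ~R = T -> F = F
~U = ~T = F
(V -> ~R) | ~U = F | F = F
P | R = F | T = T
((V -> ~R) | ~U) -> (P | R) = F -> T = T
(Q <-> S) -> (((V -> ~R) | ~U) -> (P | R)) = F -> T = T

true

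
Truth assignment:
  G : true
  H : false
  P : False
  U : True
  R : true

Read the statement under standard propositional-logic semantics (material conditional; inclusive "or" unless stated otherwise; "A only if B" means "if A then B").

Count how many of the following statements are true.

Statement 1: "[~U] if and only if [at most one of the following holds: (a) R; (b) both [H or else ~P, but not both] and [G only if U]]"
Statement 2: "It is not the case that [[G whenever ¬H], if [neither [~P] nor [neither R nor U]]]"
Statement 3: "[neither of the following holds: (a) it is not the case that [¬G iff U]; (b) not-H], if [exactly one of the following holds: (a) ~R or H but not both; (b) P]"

2

Statement 1: This is not U iff (R nand ((H xor not P) and (G -> U))).

not U = not True = False
not P = not False = True
H xor not P = False xor True = True
G -> U = True -> True = True
(H xor not P) and (G -> U) = True and True = True
R nand ((H xor not P) and (G -> U)) = True nand True = False
not U iff (R nand ((H xor not P) and (G -> U))) = False iff False = True
Thus Statement 1 is true.

Statement 2: This is not ((not P nor (R nor U)) -> (not H -> G)).

not P = not False = True
R nor U = True nor True = False
not P nor (R nor U) = True nor False = False
not H = not False = True
not H -> G = True -> True = True
(not P nor (R nor U)) -> (not H -> G) = False -> True = True
not ((not P nor (R nor U)) -> (not H -> G)) = not True = False
Thus Statement 2 is false.

Statement 3: In symbols: ((not R xor H) xor P) -> (not (not G iff U) nor not H)

not R = not True = False
not R xor H = False xor False = False
(not R xor H) xor P = False xor False = False
not G = not True = False
not G iff U = False iff True = False
not (not G iff U) = not False = True
not H = not False = True
not (not G iff U) nor not H = True nor True = False
((not R xor H) xor P) -> (not (not G iff U) nor not H) = False -> False = True
So Statement 3 is true.

2 of the 3 statements are true (Statement 1, Statement 3).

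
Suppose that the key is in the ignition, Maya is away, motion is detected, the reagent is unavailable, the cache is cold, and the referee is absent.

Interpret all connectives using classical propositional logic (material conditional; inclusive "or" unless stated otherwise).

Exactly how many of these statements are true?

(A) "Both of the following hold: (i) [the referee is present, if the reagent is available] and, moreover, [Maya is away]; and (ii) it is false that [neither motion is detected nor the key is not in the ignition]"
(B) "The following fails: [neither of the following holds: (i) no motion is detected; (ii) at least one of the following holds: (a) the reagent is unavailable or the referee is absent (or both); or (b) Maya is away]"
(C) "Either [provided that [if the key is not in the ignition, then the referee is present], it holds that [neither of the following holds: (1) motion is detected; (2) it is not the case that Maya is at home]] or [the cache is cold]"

Let R = "the reagent is available" (False), U = "the referee is present" (False), Q = "Maya is at home" (False), S = "motion is detected" (True), N = "the key is in the ignition" (True), W = "the cache is warm" (False).

(A): In symbols: ((R -> U) and not Q) and not (S nor not N)

R -> U = False -> False = True
not Q = not False = True
(R -> U) and not Q = True and True = True
not N = not True = False
S nor not N = True nor False = False
not (S nor not N) = not False = True
((R -> U) and not Q) and not (S nor not N) = True and True = True
So (A) is true.

(B): This is not (not S nor ((not R or not U) or not Q)).

not S = not True = False
not R = not False = True
not U = not False = True
not R or not U = True or True = True
not Q = not False = True
(not R or not U) or not Q = True or True = True
not S nor ((not R or not U) or not Q) = False nor True = False
not (not S nor ((not R or not U) or not Q)) = not False = True
So (B) is true.

(C): Parsed as ((not N -> U) -> (S nor not Q)) or not W

not N = not True = False
not N -> U = False -> False = True
not Q = not False = True
S nor not Q = True nor True = False
(not N -> U) -> (S nor not Q) = True -> False = False
not W = not False = True
((not N -> U) -> (S nor not Q)) or not W = False or True = True
Hence (C) is true.

True statements: 3 ((A), (B), (C)).

3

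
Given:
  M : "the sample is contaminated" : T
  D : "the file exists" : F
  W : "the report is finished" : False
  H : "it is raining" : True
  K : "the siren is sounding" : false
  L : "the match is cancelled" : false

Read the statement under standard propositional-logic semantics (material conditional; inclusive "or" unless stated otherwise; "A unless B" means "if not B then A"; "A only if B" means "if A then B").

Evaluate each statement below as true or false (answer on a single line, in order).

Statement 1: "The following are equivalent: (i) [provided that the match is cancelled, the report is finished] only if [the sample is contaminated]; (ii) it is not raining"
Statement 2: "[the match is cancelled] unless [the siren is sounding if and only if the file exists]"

Statement 1: Parsed as ((L → W) → M) ↔ ¬H

L → W = F → F = T
(L → W) → M = T → T = T
¬H = ¬T = F
((L → W) → M) ↔ ¬H = T ↔ F = F
Hence Statement 1 is false.

Statement 2: In symbols: L ∨ (K ↔ D)

K ↔ D = F ↔ F = T
L ∨ (K ↔ D) = F ∨ T = T
Hence Statement 2 is true.

Statement 1 False / Statement 2 True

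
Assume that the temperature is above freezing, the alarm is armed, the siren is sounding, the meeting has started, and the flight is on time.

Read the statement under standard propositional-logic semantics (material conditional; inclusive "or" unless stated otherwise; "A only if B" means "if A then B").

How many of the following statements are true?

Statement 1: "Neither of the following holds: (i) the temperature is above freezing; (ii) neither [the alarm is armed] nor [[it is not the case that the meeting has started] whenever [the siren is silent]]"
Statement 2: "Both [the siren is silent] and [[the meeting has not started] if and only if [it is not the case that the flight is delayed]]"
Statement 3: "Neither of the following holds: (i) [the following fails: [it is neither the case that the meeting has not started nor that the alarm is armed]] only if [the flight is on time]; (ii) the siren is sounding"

Let V = "the temperature is below freezing" (F), M = "the alarm is armed" (T), N = "the siren is sounding" (T), D = "the meeting has started" (T), U = "the flight is delayed" (F).

Statement 1: Parsed as ¬V ↓ (M ↓ (¬N → ¬D))

¬V = ¬F = T
¬N = ¬T = F
¬D = ¬T = F
¬N → ¬D = F → F = T
M ↓ (¬N → ¬D) = T ↓ T = F
¬V ↓ (M ↓ (¬N → ¬D)) = T ↓ F = F
Thus Statement 1 is false.

Statement 2: Parsed as ¬N ∧ (¬D ↔ ¬U)

¬N = ¬T = F
¬D = ¬T = F
¬U = ¬F = T
¬D ↔ ¬U = F ↔ T = F
¬N ∧ (¬D ↔ ¬U) = F ∧ F = F
Hence Statement 2 is false.

Statement 3: Parsed as (¬(¬D ↓ M) → ¬U) ↓ N

¬D = ¬T = F
¬D ↓ M = F ↓ T = F
¬(¬D ↓ M) = ¬F = T
¬U = ¬F = T
¬(¬D ↓ M) → ¬U = T → T = T
(¬(¬D ↓ M) → ¬U) ↓ N = T ↓ T = F
Hence Statement 3 is false.

Count: 0.

0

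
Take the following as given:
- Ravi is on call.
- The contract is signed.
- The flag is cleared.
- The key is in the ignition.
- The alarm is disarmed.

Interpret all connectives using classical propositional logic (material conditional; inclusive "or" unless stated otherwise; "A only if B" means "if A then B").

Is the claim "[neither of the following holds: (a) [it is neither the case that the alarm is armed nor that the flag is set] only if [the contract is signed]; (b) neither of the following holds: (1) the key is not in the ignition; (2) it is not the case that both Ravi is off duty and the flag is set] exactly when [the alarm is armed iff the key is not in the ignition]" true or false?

false

Let P = "the alarm is armed" (F), W = "the flag is set" (F), R = "the contract is signed" (T), H = "the key is in the ignition" (T), S = "Ravi is on call" (T).
This is (((P nor W) -> R) nor (~H nor (~S nand W))) <-> (P <-> ~H).

P nor W = F nor F = T
(P nor W) -> R = T -> T = T
~H = ~T = F
~S = ~T = F
~S nand W = F nand F = T
~H nor (~S nand W) = F nor T = F
((P nor W) -> R) nor (~H nor (~S nand W)) = T nor F = F
~H = ~T = F
P <-> ~H = F <-> F = T
(((P nor W) -> R) nor (~H nor (~S nand W))) <-> (P <-> ~H) = F <-> T = F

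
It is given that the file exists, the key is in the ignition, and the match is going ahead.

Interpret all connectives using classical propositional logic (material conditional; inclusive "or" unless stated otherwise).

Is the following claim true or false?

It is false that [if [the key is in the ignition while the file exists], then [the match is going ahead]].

false

Let D = "the key is in the ignition" (True), V = "the file exists" (True), W = "the match is cancelled" (False).
This is not ((D and V) -> not W).

D and V = True and True = True
not W = not False = True
(D and V) -> not W = True -> True = True
not ((D and V) -> not W) = not True = False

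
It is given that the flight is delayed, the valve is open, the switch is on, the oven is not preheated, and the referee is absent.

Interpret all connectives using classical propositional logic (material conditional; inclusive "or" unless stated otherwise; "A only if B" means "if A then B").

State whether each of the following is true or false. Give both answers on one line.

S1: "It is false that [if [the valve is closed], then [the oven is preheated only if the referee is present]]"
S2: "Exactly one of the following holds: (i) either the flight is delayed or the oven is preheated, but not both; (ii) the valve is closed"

Let U = "the valve is open" (T), L = "the oven is preheated" (F), H = "the referee is present" (F), R = "the flight is delayed" (T).

S1: In symbols: ~(~U -> (L -> H))

~U = ~T = F
L -> H = F -> F = T
~U -> (L -> H) = F -> T = T
~(~U -> (L -> H)) = ~T = F
So S1 is false.

S2: This is (R xor L) xor ~U.

R xor L = T xor F = T
~U = ~T = F
(R xor L) xor ~U = T xor F = T
Thus S2 is true.

S1 F; S2 T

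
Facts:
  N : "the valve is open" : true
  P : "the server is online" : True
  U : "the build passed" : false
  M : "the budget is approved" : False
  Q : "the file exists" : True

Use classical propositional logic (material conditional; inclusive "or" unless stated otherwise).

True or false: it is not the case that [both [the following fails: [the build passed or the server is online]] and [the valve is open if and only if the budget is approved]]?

This is ~(~(U | P) & (N <-> M)).

U | P = F | T = T
~(U | P) = ~T = F
N <-> M = T <-> F = F
~(U | P) & (N <-> M) = F & F = F
~(~(U | P) & (N <-> M)) = ~F = T

true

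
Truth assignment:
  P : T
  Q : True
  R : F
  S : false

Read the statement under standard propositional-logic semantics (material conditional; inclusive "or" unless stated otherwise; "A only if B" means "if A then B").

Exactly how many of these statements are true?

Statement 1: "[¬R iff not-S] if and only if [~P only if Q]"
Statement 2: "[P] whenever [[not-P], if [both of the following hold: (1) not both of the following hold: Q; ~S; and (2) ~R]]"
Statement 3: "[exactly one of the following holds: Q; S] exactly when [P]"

Statement 1: Formalization: (¬R ↔ ¬S) ↔ (¬P → Q)

¬R = ¬F = T
¬S = ¬F = T
¬R ↔ ¬S = T ↔ T = T
¬P = ¬T = F
¬P → Q = F → T = T
(¬R ↔ ¬S) ↔ (¬P → Q) = T ↔ T = T
So Statement 1 is true.

Statement 2: This is (((Q ↑ ¬S) ∧ ¬R) → ¬P) → P.

¬S = ¬F = T
Q ↑ ¬S = T ↑ T = F
¬R = ¬F = T
(Q ↑ ¬S) ∧ ¬R = F ∧ T = F
¬P = ¬T = F
((Q ↑ ¬S) ∧ ¬R) → ¬P = F → F = T
(((Q ↑ ¬S) ∧ ¬R) → ¬P) → P = T → T = T
Hence Statement 2 is true.

Statement 3: In symbols: (Q ⊕ S) ↔ P

Q ⊕ S = T ⊕ F = T
(Q ⊕ S) ↔ P = T ↔ T = T
So Statement 3 is true.

Count: 3.

3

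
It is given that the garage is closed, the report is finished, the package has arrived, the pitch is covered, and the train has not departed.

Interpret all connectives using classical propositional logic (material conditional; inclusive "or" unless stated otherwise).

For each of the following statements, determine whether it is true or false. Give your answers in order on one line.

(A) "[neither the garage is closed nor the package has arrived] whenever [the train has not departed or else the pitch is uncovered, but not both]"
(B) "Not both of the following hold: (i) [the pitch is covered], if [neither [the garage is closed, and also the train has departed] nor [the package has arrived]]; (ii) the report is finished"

Let R = "the train has departed" (F), H = "the pitch is covered" (T), M = "the garage is closed" (T), V = "the package has arrived" (T), L = "the report is finished" (T).

(A): This is (¬R ⊕ ¬H) → (M ↓ V).

¬R = ¬F = T
¬H = ¬T = F
¬R ⊕ ¬H = T ⊕ F = T
M ↓ V = T ↓ T = F
(¬R ⊕ ¬H) → (M ↓ V) = T → F = F
So (A) is false.

(B): Formalization: (((M ∧ R) ↓ V) → H) ↑ L

M ∧ R = T ∧ F = F
(M ∧ R) ↓ V = F ↓ T = F
((M ∧ R) ↓ V) → H = F → T = T
(((M ∧ R) ↓ V) → H) ↑ L = T ↑ T = F
Thus (B) is false.

(A) false; (B) false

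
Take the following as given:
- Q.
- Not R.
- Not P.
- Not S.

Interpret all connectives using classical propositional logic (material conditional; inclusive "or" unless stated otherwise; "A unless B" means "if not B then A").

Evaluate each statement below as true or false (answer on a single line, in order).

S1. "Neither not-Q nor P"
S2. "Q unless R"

S1 T / S2 T

S1: This is not Q nor P.

not Q = not True = False
not Q nor P = False nor False = True
Hence S1 is true.

S2: This is Q or R.

Q or R = True or False = True
Hence S2 is true.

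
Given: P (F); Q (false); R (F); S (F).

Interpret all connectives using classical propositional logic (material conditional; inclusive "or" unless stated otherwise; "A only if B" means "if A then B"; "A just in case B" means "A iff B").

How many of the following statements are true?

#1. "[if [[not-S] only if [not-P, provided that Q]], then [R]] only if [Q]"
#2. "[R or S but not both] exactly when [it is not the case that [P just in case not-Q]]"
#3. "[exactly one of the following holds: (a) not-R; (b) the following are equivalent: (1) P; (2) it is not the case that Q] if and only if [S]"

1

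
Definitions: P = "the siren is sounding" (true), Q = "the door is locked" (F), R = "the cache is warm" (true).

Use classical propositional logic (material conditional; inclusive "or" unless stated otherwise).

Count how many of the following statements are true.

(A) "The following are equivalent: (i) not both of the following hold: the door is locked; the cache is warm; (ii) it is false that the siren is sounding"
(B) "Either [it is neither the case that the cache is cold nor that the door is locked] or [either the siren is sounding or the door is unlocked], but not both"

(A): In symbols: (Q nand R) iff not P

Q nand R = False nand True = True
not P = not True = False
(Q nand R) iff not P = True iff False = False
Thus (A) is false.

(B): Parsed as (not R nor Q) xor (P or not Q)

not R = not True = False
not R nor Q = False nor False = True
not Q = not False = True
P or not Q = True or True = True
(not R nor Q) xor (P or not Q) = True xor True = False
Thus (B) is false.

Count: 0.

0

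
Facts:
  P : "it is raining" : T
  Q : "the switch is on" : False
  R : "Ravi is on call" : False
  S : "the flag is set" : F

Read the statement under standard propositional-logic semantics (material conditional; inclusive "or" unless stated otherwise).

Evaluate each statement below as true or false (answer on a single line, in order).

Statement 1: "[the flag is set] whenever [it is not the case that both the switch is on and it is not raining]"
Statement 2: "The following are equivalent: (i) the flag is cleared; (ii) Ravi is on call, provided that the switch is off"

Statement 1 false; Statement 2 false

Statement 1: This is (Q nand not P) -> S.

not P = not True = False
Q nand not P = False nand False = True
(Q nand not P) -> S = True -> False = False
Hence Statement 1 is false.

Statement 2: Parsed as not S iff (not Q -> R)

not S = not False = True
not Q = not False = True
not Q -> R = True -> False = False
not S iff (not Q -> R) = True iff False = False
Thus Statement 2 is false.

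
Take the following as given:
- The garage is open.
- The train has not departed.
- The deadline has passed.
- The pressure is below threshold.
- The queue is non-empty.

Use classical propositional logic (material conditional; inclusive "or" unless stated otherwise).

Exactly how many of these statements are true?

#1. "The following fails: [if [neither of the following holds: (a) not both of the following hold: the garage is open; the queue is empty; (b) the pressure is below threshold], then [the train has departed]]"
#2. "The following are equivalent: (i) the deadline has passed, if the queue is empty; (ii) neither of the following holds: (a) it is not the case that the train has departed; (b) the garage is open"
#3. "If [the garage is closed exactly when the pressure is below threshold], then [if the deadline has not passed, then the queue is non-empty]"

Let Q = "the garage is closed" (F), D = "the queue is empty" (F), L = "the pressure is above threshold" (F), M = "the train has departed" (F), R = "the deadline has passed" (T).

#1: Parsed as ~(((~Q nand D) nor ~L) -> M)

~Q = ~F = T
~Q nand D = T nand F = T
~L = ~F = T
(~Q nand D) nor ~L = T nor T = F
((~Q nand D) nor ~L) -> M = F -> F = T
~(((~Q nand D) nor ~L) -> M) = ~T = F
So #1 is false.

#2: In symbols: (D -> R) <-> (~M nor ~Q)

D -> R = F -> T = T
~M = ~F = T
~Q = ~F = T
~M nor ~Q = T nor T = F
(D -> R) <-> (~M nor ~Q) = T <-> F = F
Thus #2 is false.

#3: In symbols: (Q <-> ~L) -> (~R -> ~D)

~L = ~F = T
Q <-> ~L = F <-> T = F
~R = ~T = F
~D = ~F = T
~R -> ~D = F -> T = T
(Q <-> ~L) -> (~R -> ~D) = F -> T = T
Hence #3 is true.

Count: 1.

1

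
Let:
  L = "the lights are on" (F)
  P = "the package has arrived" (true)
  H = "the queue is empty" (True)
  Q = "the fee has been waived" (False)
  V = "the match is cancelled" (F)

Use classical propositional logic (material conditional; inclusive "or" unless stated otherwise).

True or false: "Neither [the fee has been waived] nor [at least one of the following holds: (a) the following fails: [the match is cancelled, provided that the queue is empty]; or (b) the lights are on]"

false

In symbols: Q ↓ (¬(H → V) ∨ L)

H → V = T → F = F
¬(H → V) = ¬F = T
¬(H → V) ∨ L = T ∨ F = T
Q ↓ (¬(H → V) ∨ L) = F ↓ T = F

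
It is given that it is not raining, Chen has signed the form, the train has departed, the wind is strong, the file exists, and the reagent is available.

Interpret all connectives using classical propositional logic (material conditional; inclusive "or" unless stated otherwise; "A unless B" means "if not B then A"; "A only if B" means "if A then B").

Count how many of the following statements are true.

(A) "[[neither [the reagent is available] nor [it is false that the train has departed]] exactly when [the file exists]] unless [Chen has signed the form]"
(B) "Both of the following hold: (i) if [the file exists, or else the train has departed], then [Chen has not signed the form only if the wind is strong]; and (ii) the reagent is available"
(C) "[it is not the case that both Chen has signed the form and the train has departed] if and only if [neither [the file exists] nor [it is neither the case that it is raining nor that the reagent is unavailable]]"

Let V = "the reagent is available" (True), R = "the train has departed" (True), U = "the file exists" (True), Q = "Chen has signed the form" (True), S = "the wind is strong" (True), P = "it is raining" (False).

(A): Parsed as ((V nor not R) iff U) or Q

not R = not True = False
V nor not R = True nor False = False
(V nor not R) iff U = False iff True = False
((V nor not R) iff U) or Q = False or True = True
Thus (A) is true.

(B): In symbols: ((U or R) -> (not Q -> S)) and V

U or R = True or True = True
not Q = not True = False
not Q -> S = False -> True = True
(U or R) -> (not Q -> S) = True -> True = True
((U or R) -> (not Q -> S)) and V = True and True = True
Thus (B) is true.

(C): Parsed as (Q nand R) iff (U nor (P nor not V))

Q nand R = True nand True = False
not V = not True = False
P nor not V = False nor False = True
U nor (P nor not V) = True nor True = False
(Q nand R) iff (U nor (P nor not V)) = False iff False = True
Thus (C) is true.

Count: 3.

3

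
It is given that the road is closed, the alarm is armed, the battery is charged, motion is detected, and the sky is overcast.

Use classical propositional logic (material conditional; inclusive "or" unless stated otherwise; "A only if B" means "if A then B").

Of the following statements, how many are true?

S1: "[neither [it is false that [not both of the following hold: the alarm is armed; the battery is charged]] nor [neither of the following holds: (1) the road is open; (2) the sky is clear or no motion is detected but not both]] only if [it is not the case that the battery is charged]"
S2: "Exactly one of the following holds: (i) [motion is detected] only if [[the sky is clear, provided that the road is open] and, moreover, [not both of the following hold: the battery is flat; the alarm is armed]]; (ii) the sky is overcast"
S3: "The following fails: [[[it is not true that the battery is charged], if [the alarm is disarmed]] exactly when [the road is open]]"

Let S = "the alarm is armed" (True), W = "the battery is charged" (True), U = "the road is closed" (True), K = "the sky is overcast" (True), D = "motion is detected" (True).

S1: In symbols: (not (S nand W) nor (not U nor (not K xor not D))) -> not W

S nand W = True nand True = False
not (S nand W) = not False = True
not U = not True = False
not K = not True = False
not D = not True = False
not K xor not D = False xor False = False
not U nor (not K xor not D) = False nor False = True
not (S nand W) nor (not U nor (not K xor not D)) = True nor True = False
not W = not True = False
(not (S nand W) nor (not U nor (not K xor not D))) -> not W = False -> False = True
Thus S1 is true.

S2: Parsed as (D -> ((not U -> not K) and (not W nand S))) xor K

not U = not True = False
not K = not True = False
not U -> not K = False -> False = True
not W = not True = False
not W nand S = False nand True = True
(not U -> not K) and (not W nand S) = True and True = True
D -> ((not U -> not K) and (not W nand S)) = True -> True = True
(D -> ((not U -> not K) and (not W nand S))) xor K = True xor True = False
Hence S2 is false.

S3: Formalization: not ((not S -> not W) iff not U)

not S = not True = False
not W = not True = False
not S -> not W = False -> False = True
not U = not True = False
(not S -> not W) iff not U = True iff False = False
not ((not S -> not W) iff not U) = not False = True
Thus S3 is true.

Count: 2.

2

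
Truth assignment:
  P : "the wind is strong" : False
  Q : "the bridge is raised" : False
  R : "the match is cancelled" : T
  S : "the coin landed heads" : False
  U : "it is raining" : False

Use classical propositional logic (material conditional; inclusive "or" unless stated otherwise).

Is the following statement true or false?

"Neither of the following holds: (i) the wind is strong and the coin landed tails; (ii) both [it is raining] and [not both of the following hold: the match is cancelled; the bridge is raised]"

Values: P=F, S=F, U=F, R=T, Q=F.
In symbols: (P & ~S) nor (U & (R nand Q))

~S = ~F = T
P & ~S = F & T = F
R nand Q = T nand F = T
U & (R nand Q) = F & T = F
(P & ~S) nor (U & (R nand Q)) = F nor F = T

true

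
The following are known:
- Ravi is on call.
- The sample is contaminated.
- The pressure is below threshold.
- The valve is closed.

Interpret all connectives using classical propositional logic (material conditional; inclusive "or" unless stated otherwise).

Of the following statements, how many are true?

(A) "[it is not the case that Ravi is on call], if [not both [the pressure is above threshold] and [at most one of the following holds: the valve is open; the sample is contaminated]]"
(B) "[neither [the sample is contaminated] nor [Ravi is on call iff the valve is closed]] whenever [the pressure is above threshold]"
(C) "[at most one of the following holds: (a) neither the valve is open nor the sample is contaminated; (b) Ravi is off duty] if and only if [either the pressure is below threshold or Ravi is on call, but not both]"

1

Let N = "the pressure is above threshold" (F), L = "the valve is open" (F), K = "the sample is contaminated" (T), G = "Ravi is on call" (T).

(A): Parsed as (N ↑ (L ↑ K)) → ¬G

L ↑ K = F ↑ T = T
N ↑ (L ↑ K) = F ↑ T = T
¬G = ¬T = F
(N ↑ (L ↑ K)) → ¬G = T → F = F
Thus (A) is false.

(B): In symbols: N → (K ↓ (G ↔ ¬L))

¬L = ¬F = T
G ↔ ¬L = T ↔ T = T
K ↓ (G ↔ ¬L) = T ↓ T = F
N → (K ↓ (G ↔ ¬L)) = F → F = T
Thus (B) is true.

(C): Parsed as ((L ↓ K) ↑ ¬G) ↔ (¬N ⊕ G)

L ↓ K = F ↓ T = F
¬G = ¬T = F
(L ↓ K) ↑ ¬G = F ↑ F = T
¬N = ¬F = T
¬N ⊕ G = T ⊕ T = F
((L ↓ K) ↑ ¬G) ↔ (¬N ⊕ G) = T ↔ F = F
Thus (C) is false.

1 of the 3 statements is true.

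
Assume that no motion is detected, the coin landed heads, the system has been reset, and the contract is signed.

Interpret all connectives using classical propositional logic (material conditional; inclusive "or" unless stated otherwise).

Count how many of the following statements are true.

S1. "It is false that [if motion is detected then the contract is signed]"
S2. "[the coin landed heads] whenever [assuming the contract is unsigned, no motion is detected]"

Let H = "motion is detected" (F), S = "the contract is signed" (T), P = "the coin landed heads" (T).

S1: In symbols: ¬(H → S)

H → S = F → T = T
¬(H → S) = ¬T = F
Hence S1 is false.

S2: This is (¬S → ¬H) → P.

¬S = ¬T = F
¬H = ¬F = T
¬S → ¬H = F → T = T
(¬S → ¬H) → P = T → T = T
Thus S2 is true.

1 of the 2 statements is true (S2).

1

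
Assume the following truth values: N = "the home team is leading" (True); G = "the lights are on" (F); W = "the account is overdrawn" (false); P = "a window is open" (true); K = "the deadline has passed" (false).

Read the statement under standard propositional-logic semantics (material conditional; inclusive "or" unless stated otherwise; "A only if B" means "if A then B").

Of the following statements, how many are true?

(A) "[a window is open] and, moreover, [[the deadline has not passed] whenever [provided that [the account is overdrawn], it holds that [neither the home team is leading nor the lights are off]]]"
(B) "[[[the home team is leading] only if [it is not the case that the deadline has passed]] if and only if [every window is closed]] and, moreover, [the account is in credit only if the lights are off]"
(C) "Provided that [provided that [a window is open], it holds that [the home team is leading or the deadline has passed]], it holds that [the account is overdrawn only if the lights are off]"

2

(A): Parsed as P & ((W -> (N nor ~G)) -> ~K)

~G = ~F = T
N nor ~G = T nor T = F
W -> (N nor ~G) = F -> F = T
~K = ~F = T
(W -> (N nor ~G)) -> ~K = T -> T = T
P & ((W -> (N nor ~G)) -> ~K) = T & T = T
Thus (A) is true.

(B): Parsed as ((N -> ~K) <-> ~P) & (~W -> ~G)

~K = ~F = T
N -> ~K = T -> T = T
~P = ~T = F
(N -> ~K) <-> ~P = T <-> F = F
~W = ~F = T
~G = ~F = T
~W -> ~G = T -> T = T
((N -> ~K) <-> ~P) & (~W -> ~G) = F & T = F
Hence (B) is false.

(C): In symbols: (P -> (N | K)) -> (W -> ~G)

N | K = T | F = T
P -> (N | K) = T -> T = T
~G = ~F = T
W -> ~G = F -> T = T
(P -> (N | K)) -> (W -> ~G) = T -> T = T
So (C) is true.

Count: 2.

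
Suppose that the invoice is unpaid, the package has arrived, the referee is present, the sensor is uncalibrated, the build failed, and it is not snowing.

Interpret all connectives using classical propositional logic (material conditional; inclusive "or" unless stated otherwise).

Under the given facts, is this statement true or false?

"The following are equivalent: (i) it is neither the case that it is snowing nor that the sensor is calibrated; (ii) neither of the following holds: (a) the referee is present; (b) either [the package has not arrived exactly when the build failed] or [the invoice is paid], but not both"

false

Let V = "it is snowing" (F), S = "the sensor is calibrated" (F), R = "the referee is present" (T), Q = "the package has arrived" (T), U = "the build passed" (F), P = "the invoice is paid" (F).
This is (V ↓ S) ↔ (R ↓ ((¬Q ↔ ¬U) ⊕ P)).

V ↓ S = F ↓ F = T
¬Q = ¬T = F
¬U = ¬F = T
¬Q ↔ ¬U = F ↔ T = F
(¬Q ↔ ¬U) ⊕ P = F ⊕ F = F
R ↓ ((¬Q ↔ ¬U) ⊕ P) = T ↓ F = F
(V ↓ S) ↔ (R ↓ ((¬Q ↔ ¬U) ⊕ P)) = T ↔ F = F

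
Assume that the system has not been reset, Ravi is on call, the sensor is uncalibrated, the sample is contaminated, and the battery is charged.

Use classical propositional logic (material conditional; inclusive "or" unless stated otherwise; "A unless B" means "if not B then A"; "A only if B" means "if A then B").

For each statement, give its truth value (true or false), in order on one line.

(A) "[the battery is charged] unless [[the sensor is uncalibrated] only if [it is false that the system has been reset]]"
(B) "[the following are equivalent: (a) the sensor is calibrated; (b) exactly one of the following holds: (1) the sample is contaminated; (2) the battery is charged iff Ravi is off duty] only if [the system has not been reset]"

(A) true, (B) true

Let S = "the battery is charged" (T), K = "the sensor is calibrated" (F), M = "the system has been reset" (F), H = "the sample is contaminated" (T), G = "Ravi is on call" (T).

(A): Parsed as S | (~K -> ~M)

~K = ~F = T
~M = ~F = T
~K -> ~M = T -> T = T
S | (~K -> ~M) = T | T = T
Hence (A) is true.

(B): Formalization: (K <-> (H xor (S <-> ~G))) -> ~M

~G = ~T = F
S <-> ~G = T <-> F = F
H xor (S <-> ~G) = T xor F = T
K <-> (H xor (S <-> ~G)) = F <-> T = F
~M = ~F = T
(K <-> (H xor (S <-> ~G))) -> ~M = F -> T = T
Hence (B) is true.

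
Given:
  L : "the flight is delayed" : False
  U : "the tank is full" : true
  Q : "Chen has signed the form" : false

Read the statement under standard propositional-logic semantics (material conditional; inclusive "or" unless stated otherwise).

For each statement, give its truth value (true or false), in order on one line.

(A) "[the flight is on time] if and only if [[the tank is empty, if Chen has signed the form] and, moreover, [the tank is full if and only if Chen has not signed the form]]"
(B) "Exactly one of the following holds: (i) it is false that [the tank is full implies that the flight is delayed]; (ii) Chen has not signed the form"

(A) T; (B) F

(A): This is not L iff ((Q -> not U) and (U iff not Q)).

not L = not False = True
not U = not True = False
Q -> not U = False -> False = True
not Q = not False = True
U iff not Q = True iff True = True
(Q -> not U) and (U iff not Q) = True and True = True
not L iff ((Q -> not U) and (U iff not Q)) = True iff True = True
So (A) is true.

(B): Formalization: not (U -> L) xor not Q

U -> L = True -> False = False
not (U -> L) = not False = True
not Q = not False = True
not (U -> L) xor not Q = True xor True = False
Hence (B) is false.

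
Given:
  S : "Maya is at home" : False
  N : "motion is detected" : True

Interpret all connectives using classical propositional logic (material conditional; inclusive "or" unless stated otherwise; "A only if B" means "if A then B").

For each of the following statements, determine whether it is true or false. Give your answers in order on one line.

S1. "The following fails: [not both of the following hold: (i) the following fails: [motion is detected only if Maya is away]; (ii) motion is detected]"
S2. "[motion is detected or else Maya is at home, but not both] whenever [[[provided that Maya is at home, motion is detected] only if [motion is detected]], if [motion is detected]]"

S1 false; S2 true

S1: In symbols: ~(~(N -> ~S) nand N)

~S = ~F = T
N -> ~S = T -> T = T
~(N -> ~S) = ~T = F
~(N -> ~S) nand N = F nand T = T
~(~(N -> ~S) nand N) = ~T = F
So S1 is false.

S2: Parsed as (N -> ((S -> N) -> N)) -> (N xor S)

S -> N = F -> T = T
(S -> N) -> N = T -> T = T
N -> ((S -> N) -> N) = T -> T = T
N xor S = T xor F = T
(N -> ((S -> N) -> N)) -> (N xor S) = T -> T = T
So S2 is true.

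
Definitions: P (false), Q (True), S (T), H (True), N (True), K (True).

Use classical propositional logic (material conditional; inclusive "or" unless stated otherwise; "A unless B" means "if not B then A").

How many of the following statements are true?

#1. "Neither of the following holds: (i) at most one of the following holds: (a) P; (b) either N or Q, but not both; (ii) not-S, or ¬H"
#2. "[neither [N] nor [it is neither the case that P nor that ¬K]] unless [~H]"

#1: This is (P nand (N xor Q)) nor (~S | ~H).

N xor Q = T xor T = F
P nand (N xor Q) = F nand F = T
~S = ~T = F
~H = ~T = F
~S | ~H = F | F = F
(P nand (N xor Q)) nor (~S | ~H) = T nor F = F
Thus #1 is false.

#2: In symbols: (N nor (P nor ~K)) | ~H

~K = ~T = F
P nor ~K = F nor F = T
N nor (P nor ~K) = T nor T = F
~H = ~T = F
(N nor (P nor ~K)) | ~H = F | F = F
Hence #2 is false.

0 of the 2 statements are true (none).

0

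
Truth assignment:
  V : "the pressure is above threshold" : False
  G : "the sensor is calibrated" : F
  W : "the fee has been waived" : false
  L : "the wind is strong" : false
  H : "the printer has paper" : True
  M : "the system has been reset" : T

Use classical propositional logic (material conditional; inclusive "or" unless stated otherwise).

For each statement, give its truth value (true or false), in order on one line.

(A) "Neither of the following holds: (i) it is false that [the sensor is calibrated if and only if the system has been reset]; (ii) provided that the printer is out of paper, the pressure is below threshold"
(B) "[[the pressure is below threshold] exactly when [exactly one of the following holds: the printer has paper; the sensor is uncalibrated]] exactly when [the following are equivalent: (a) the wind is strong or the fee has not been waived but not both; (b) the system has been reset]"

(A) false / (B) false

(A): This is not (G iff M) nor (not H -> not V).

G iff M = False iff True = False
not (G iff M) = not False = True
not H = not True = False
not V = not False = True
not H -> not V = False -> True = True
not (G iff M) nor (not H -> not V) = True nor True = False
Thus (A) is false.

(B): Formalization: (not V iff (H xor not G)) iff ((L xor not W) iff M)

not V = not False = True
not G = not False = True
H xor not G = True xor True = False
not V iff (H xor not G) = True iff False = False
not W = not False = True
L xor not W = False xor True = True
(L xor not W) iff M = True iff True = True
(not V iff (H xor not G)) iff ((L xor not W) iff M) = False iff True = False
Thus (B) is false.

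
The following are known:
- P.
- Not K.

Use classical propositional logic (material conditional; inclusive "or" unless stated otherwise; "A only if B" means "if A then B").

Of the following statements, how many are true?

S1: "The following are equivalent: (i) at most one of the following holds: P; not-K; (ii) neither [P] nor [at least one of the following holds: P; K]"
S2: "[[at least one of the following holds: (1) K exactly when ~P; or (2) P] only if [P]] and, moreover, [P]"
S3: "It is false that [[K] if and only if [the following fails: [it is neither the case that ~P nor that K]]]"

2

S1: This is (P ↑ ¬K) ↔ (P ↓ (P ∨ K)).

¬K = ¬F = T
P ↑ ¬K = T ↑ T = F
P ∨ K = T ∨ F = T
P ↓ (P ∨ K) = T ↓ T = F
(P ↑ ¬K) ↔ (P ↓ (P ∨ K)) = F ↔ F = T
Thus S1 is true.

S2: Formalization: (((K ↔ ¬P) ∨ P) → P) ∧ P

¬P = ¬T = F
K ↔ ¬P = F ↔ F = T
(K ↔ ¬P) ∨ P = T ∨ T = T
((K ↔ ¬P) ∨ P) → P = T → T = T
(((K ↔ ¬P) ∨ P) → P) ∧ P = T ∧ T = T
Hence S2 is true.

S3: In symbols: ¬(K ↔ ¬(¬P ↓ K))

¬P = ¬T = F
¬P ↓ K = F ↓ F = T
¬(¬P ↓ K) = ¬T = F
K ↔ ¬(¬P ↓ K) = F ↔ F = T
¬(K ↔ ¬(¬P ↓ K)) = ¬T = F
Thus S3 is false.

2 of the 3 statements are true.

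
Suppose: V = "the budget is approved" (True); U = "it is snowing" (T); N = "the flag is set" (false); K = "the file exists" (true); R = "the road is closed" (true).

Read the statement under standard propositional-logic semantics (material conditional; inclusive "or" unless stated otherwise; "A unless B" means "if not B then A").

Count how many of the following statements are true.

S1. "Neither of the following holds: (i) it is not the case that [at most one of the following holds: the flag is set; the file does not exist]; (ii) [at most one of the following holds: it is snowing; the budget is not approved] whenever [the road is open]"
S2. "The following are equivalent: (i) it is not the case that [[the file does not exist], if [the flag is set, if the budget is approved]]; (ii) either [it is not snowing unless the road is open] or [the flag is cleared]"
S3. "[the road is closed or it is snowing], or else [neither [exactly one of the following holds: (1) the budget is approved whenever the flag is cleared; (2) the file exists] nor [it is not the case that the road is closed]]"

1

S1: In symbols: not (N nand not K) nor (not R -> (U nand not V))

not K = not True = False
N nand not K = False nand False = True
not (N nand not K) = not True = False
not R = not True = False
not V = not True = False
U nand not V = True nand False = True
not R -> (U nand not V) = False -> True = True
not (N nand not K) nor (not R -> (U nand not V)) = False nor True = False
Thus S1 is false.

S2: Formalization: not ((V -> N) -> not K) iff ((not U or not R) or not N)

V -> N = True -> False = False
not K = not True = False
(V -> N) -> not K = False -> False = True
not ((V -> N) -> not K) = not True = False
not U = not True = False
not R = not True = False
not U or not R = False or False = False
not N = not False = True
(not U or not R) or not N = False or True = True
not ((V -> N) -> not K) iff ((not U or not R) or not N) = False iff True = False
Hence S2 is false.

S3: In symbols: (R or U) or (((not N -> V) xor K) nor not R)

R or U = True or True = True
not N = not False = True
not N -> V = True -> True = True
(not N -> V) xor K = True xor True = False
not R = not True = False
((not N -> V) xor K) nor not R = False nor False = True
(R or U) or (((not N -> V) xor K) nor not R) = True or True = True
So S3 is true.

Count: 1.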